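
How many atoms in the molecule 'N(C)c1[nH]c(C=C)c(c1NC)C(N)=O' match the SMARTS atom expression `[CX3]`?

The query [CX3] means: C with X3: aliphatic carbon with exactly 3 total connections.
Check the 14 heavy atoms by environment: 1× n (aromatic, X3) → no; 4× c (aromatic, X3) → no; 3× C (X3) → match; 1× O (X1) → no; 3× N (X3) → no; 2× C (X4) → no.
That gives 3 matching atoms.

3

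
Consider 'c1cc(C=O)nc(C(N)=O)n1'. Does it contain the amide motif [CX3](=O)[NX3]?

The pattern [CX3](=O)[NX3] describes a carbonyl carbon bonded to a trivalent nitrogen — an amide.
The molecule carries a primary amide (-C(=O)NH2), whose atoms satisfy every constraint of the query, so the pattern matches.

Yes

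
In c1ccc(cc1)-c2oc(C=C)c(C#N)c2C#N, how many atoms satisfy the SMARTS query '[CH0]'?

Check the 17 heavy atoms by environment: 1× o (aromatic, H0) → no; 5× c (aromatic, H0) → no; 1× C (H1) → no; 1× C (H2) → no; 2× C (H0) → match; 2× N (H0) → no; 5× c (aromatic, H1) → no.
That gives 2 matching atoms.

2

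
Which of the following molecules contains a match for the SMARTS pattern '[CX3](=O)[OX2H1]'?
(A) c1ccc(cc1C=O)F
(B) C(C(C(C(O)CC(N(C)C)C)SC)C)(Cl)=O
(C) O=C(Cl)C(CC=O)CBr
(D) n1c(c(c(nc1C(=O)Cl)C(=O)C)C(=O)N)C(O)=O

[CX3](=O)[OX2H1] describes an sp2 carbon double-bonded to O and single-bonded to an -OH oxygen (a carboxylic acid).
(A) has an aldehyde (-CHO) but there is no singly-bonded oxygen on the carbonyl carbon.
(B) has an acyl chloride (-C(=O)Cl) but the carbonyl is bonded to Cl, not to an -OH oxygen.
(C) has an acyl chloride (-C(=O)Cl) but the carbonyl is bonded to Cl, not to an -OH oxygen.
(D) contains a carboxylic acid group (-C(=O)OH), which satisfies every atom and bond constraint.
So the answer is (D).

D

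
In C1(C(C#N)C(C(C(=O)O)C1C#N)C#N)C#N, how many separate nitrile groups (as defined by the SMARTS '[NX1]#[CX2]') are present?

[NX1]#[CX2] is the SMARTS for a nitrile: a nitrogen triple-bonded to a two-connected carbon.
The molecule carries 4 separate instances of a nitrile (-C#N) meeting every constraint; each maps to a distinct set of atoms, giving 4 matches.

4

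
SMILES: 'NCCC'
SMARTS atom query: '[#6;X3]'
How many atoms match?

0

The query [#6;X3] means: any carbon (aromatic or not) with three total connections.
Check the 4 heavy atoms by environment: 3× C (X4) → no; 1× N (X3) → no.
No environment satisfies the query, so 0 matching atoms.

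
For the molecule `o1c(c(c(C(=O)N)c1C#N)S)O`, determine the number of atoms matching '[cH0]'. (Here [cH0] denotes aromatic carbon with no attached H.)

4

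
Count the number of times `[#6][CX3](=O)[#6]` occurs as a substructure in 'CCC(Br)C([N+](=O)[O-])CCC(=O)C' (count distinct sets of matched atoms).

[#6][CX3](=O)[#6] is the SMARTS for a ketone: a carbonyl carbon (no H) flanked by two carbons.
Exactly one fragment in the molecule meets all constraints, giving 1 match.

1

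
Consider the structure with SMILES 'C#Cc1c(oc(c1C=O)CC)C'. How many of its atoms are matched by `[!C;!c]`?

2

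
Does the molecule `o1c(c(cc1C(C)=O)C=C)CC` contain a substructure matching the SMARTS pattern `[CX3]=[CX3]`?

Yes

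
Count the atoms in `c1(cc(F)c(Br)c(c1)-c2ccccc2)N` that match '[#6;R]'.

12

The query [#6;R] means: carbon that is part of a ring.
Check the 15 heavy atoms by environment: 12× c (aromatic, in 6-ring) → match; 1× F (acyclic) → no; 1× Br (acyclic) → no; 1× N (acyclic) → no.
That gives 12 matching atoms.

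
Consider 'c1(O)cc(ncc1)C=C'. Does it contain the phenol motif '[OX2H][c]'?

The pattern [OX2H][c] describes a hydroxyl oxygen attached to an aromatic carbon — a phenol.
The molecule carries a hydroxyl group (-OH), whose atoms satisfy every constraint of the query, so the pattern matches.

Yes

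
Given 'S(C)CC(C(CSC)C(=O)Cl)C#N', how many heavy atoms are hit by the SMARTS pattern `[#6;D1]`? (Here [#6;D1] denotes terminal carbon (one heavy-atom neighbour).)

2

Check the 13 heavy atoms by environment: 3× C (D2) → no; 3× C (D3) → no; 1× O (D1) → no; 1× Cl (D1) → no; 2× S (D2) → no; 2× C (D1) → match; 1× N (D1) → no.
That gives 2 matching atoms.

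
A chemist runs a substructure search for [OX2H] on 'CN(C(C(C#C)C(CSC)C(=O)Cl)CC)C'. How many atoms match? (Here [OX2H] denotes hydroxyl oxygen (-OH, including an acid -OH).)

The query [OX2H] means: aliphatic oxygen with two connections, one of which is H — an -OH oxygen.
Check the 16 heavy atoms by environment: 4× C (H3, X4) → no; 2× C (H2, X4) → no; 3× C (H1, X4) → no; 1× S (H0, X2) → no; 1× N (H0, X3) → no; 1× C (H0, X3) → no; 1× O (H0, X1) → no; 1× Cl (H0, X1) → no; 1× C (H0, X2) → no; 1× C (H1, X2) → no.
No environment satisfies the query, so 0 matching atoms.

0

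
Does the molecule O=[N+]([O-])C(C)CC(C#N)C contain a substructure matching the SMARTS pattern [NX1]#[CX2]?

Yes

The pattern [NX1]#[CX2] describes a nitrogen triple-bonded to a two-connected carbon — a nitrile.
The molecule carries a nitrile (-C#N), whose atoms satisfy every constraint of the query, so the pattern matches.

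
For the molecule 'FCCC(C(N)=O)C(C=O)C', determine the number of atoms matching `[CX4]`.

The query [CX4] means: C with X4: aliphatic carbon with exactly 4 total connections (bonds + H).
Check the 11 heavy atoms by environment: 5× C (X4) → match; 2× C (X3) → no; 2× O (X1) → no; 1× N (X3) → no; 1× F (X1) → no.
That gives 5 matching atoms.

5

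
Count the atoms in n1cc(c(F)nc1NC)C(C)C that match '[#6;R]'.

The query [#6;R] means: carbon that is part of a ring.
Check the 12 heavy atoms by environment: 2× n (aromatic, in 6-ring) → no; 4× c (aromatic, in 6-ring) → match; 1× N (acyclic) → no; 4× C (acyclic) → no; 1× F (acyclic) → no.
That gives 4 matching atoms.

4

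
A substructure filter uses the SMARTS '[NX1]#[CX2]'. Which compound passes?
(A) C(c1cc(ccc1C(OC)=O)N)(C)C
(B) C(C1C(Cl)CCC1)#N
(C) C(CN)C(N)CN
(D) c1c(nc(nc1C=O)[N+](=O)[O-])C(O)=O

B

[NX1]#[CX2] describes a nitrogen triple-bonded to a two-connected carbon (a nitrile).
(A) has a primary amino group (-NH2) but the nitrogen is NX3 (three connections), not NX1 triple-bonded.
(B) contains a nitrile (-C#N), which satisfies every atom and bond constraint.
(C) has a primary amino group (-NH2) but the nitrogen is NX3 (three connections), not NX1 triple-bonded.
(D) has a nitro group (-[N+](=O)[O-]) but there is no C#N triple bond.
So the answer is (B).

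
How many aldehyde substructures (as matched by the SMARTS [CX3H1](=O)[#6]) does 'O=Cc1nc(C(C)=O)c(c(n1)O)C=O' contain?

2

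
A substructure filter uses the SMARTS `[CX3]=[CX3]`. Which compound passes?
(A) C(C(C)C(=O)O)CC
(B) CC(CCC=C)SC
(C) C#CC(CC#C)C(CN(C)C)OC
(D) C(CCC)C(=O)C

B

[CX3]=[CX3] describes a non-aromatic C=C double bond between two sp2 carbons (an alkene).
(A) has an ethyl group (-CH2CH3) but its C-C bond is a single bond between CX4 carbons, not CX3=CX3.
(B) contains a vinyl group (-CH=CH2), which satisfies every atom and bond constraint.
(C) has an ethynyl group (-C#CH) but the C-C bond is a triple bond, not a double bond.
(D) has an ethyl group (-CH2CH3) but its C-C bond is a single bond between CX4 carbons, not CX3=CX3.
So the answer is (B).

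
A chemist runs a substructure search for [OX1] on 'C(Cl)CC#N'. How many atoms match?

0

The query [OX1] means: aliphatic oxygen with one total connection — typically a carbonyl =O or an oxide.
Check the 5 heavy atoms by environment: 2× C (X4) → no; 1× C (X2) → no; 1× N (X1) → no; 1× Cl (X1) → no.
No environment satisfies the query, so 0 matching atoms.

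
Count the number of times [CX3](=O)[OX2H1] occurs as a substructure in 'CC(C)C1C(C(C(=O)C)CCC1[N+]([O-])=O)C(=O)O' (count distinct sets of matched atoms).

1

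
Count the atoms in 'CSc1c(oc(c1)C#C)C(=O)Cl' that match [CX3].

1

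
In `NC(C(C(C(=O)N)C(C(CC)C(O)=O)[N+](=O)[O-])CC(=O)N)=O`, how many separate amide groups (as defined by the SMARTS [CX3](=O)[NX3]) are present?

3

[CX3](=O)[NX3] is the SMARTS for an amide: a carbonyl carbon bonded to a trivalent nitrogen.
The molecule carries 3 separate instances of a primary amide (-C(=O)NH2) meeting every constraint; each maps to a distinct set of atoms, giving 3 matches.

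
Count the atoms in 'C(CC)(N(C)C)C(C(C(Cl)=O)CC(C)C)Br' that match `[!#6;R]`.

0

The query [!#6;R] means: non-carbon atom that is part of a ring.
Check the 16 heavy atoms by environment: 12× C (acyclic) → no; 1× N (acyclic) → no; 1× Br (acyclic) → no; 1× O (acyclic) → no; 1× Cl (acyclic) → no.
No environment satisfies the query, so 0 matching atoms.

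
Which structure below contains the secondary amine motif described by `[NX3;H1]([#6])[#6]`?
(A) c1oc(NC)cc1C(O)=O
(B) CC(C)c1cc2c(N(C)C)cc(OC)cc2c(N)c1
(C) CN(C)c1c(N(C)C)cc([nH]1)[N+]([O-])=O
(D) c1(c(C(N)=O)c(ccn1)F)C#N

A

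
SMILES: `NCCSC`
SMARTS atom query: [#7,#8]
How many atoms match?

1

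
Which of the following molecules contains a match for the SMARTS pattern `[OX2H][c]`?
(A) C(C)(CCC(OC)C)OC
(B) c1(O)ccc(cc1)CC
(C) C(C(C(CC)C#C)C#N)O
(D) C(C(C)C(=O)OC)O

B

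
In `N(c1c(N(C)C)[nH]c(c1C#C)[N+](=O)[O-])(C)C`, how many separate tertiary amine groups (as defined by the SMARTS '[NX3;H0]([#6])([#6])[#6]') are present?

2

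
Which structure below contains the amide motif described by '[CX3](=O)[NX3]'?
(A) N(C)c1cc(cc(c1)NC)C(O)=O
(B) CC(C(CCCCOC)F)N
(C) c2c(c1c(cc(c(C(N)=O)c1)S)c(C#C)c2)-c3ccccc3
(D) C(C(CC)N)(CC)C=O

C

[CX3](=O)[NX3] describes a carbonyl carbon bonded to a trivalent nitrogen (an amide).
(A) has a carboxylic acid group (-C(=O)OH) but the carbonyl is bonded to O, not to an NX3 nitrogen.
(B) has a primary amino group (-NH2) but the -NH2 is not attached to a carbonyl carbon.
(C) contains a primary amide (-C(=O)NH2), which satisfies every atom and bond constraint.
(D) has a primary amino group (-NH2) but the -NH2 is not attached to a carbonyl carbon.
So the answer is (C).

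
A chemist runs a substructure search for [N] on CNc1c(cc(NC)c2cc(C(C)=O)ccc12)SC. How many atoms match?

The query [N] means: uppercase N matches aliphatic (non-aromatic) nitrogen only.
Check the 19 heavy atoms by environment: 10× c (aromatic) → no; 5× C → no; 1× O → no; 1× S → no; 2× N → match.
That gives 2 matching atoms.

2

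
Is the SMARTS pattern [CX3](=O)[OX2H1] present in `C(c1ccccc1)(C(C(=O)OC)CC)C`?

The pattern [CX3](=O)[OX2H1] describes an sp2 carbon double-bonded to O and single-bonded to an -OH oxygen — a carboxylic acid.
The closest candidate here is a methyl-ester group (-C(=O)OCH3), but the singly-bonded O has no H (OX2H0, not OX2H1). No other fragment satisfies the full query, so there is no match.

No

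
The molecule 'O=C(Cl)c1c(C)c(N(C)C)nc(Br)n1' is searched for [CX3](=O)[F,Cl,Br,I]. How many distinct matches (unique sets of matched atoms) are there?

[CX3](=O)[F,Cl,Br,I] is the SMARTS for an acyl halide: a carbonyl carbon bonded to a halogen.
Exactly one fragment in the molecule meets all constraints, giving 1 match.

1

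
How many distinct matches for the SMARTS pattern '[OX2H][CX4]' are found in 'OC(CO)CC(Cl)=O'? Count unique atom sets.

2

[OX2H][CX4] is the SMARTS for an aliphatic alcohol: a hydroxyl oxygen bound to an sp3 (X4) carbon.
The molecule carries 2 separate instances of a hydroxyl group (-OH) meeting every constraint; each maps to a distinct set of atoms, giving 2 matches.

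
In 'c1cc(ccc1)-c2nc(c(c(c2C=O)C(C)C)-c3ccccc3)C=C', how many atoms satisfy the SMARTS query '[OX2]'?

The query [OX2] means: aliphatic oxygen with two total connections — ether, hydroxyl, or ester single-bond O.
Check the 25 heavy atoms by environment: 1× n (aromatic, X2) → no; 17× c (aromatic, X3) → no; 3× C (X3) → no; 3× C (X4) → no; 1× O (X1) → no.
No environment satisfies the query, so 0 matching atoms.

0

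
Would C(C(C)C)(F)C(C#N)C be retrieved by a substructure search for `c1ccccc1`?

The pattern c1ccccc1 describes six aromatic carbons in a ring — a benzene ring.
The closest candidate here is a methyl group (-CH3), but no six-membered all-carbon aromatic ring is present. No other fragment satisfies the full query, so there is no match.

No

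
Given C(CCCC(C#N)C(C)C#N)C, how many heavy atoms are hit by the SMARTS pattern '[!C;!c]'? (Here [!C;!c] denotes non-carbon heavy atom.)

The query [!C;!c] means: neither aliphatic nor aromatic carbon — same as [!#6].
Check the 12 heavy atoms by environment: 10× C → no; 2× N → match.
That gives 2 matching atoms.

2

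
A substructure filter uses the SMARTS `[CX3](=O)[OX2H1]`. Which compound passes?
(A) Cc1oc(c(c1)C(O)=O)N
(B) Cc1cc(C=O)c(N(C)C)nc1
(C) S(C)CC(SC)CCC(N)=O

A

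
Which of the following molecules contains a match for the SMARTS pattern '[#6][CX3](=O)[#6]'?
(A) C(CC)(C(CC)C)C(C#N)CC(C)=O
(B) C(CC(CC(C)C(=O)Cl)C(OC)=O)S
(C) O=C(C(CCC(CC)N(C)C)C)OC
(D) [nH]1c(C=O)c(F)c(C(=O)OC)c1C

A

[#6][CX3](=O)[#6] describes a carbonyl carbon (no H) flanked by two carbons (a ketone).
(A) contains an acetyl/ketone group (-C(=O)CH3), which satisfies every atom and bond constraint.
(B) has a methyl-ester group (-C(=O)OCH3) but one neighbour of the carbonyl carbon is O, not C.
(C) has a methyl-ester group (-C(=O)OCH3) but one neighbour of the carbonyl carbon is O, not C.
(D) has a methyl-ester group (-C(=O)OCH3) but one neighbour of the carbonyl carbon is O, not C.
So the answer is (A).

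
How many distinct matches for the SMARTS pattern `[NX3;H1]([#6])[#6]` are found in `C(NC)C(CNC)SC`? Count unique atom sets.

2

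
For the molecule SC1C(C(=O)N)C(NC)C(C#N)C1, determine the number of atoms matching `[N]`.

3

The query [N] means: uppercase N matches aliphatic (non-aromatic) nitrogen only.
Check the 13 heavy atoms by environment: 8× C → no; 1× O → no; 3× N → match; 1× S → no.
That gives 3 matching atoms.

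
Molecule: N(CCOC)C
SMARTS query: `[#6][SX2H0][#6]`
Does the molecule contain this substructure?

The pattern [#6][SX2H0][#6] describes an aliphatic sulfur bridging two carbons with no H on the sulfur — a thioether.
The closest candidate here is a methoxy ether (-OCH3), but the bridging atom is O, not S. No other fragment satisfies the full query, so there is no match.

No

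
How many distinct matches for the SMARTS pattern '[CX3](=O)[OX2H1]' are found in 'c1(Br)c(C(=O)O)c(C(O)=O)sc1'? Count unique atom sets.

2

[CX3](=O)[OX2H1] is the SMARTS for a carboxylic acid: an sp2 carbon double-bonded to O and single-bonded to an -OH oxygen.
The molecule carries 2 separate instances of a carboxylic acid group (-C(=O)OH) meeting every constraint; each maps to a distinct set of atoms, giving 2 matches.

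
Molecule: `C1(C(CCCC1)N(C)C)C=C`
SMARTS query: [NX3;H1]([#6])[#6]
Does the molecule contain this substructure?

No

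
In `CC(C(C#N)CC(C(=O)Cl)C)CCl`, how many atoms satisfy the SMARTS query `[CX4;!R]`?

7

The query [CX4;!R] means: aliphatic carbon with four total connections, not in a ring.
Check the 13 heavy atoms by environment: 7× C (X4, acyclic) → match; 1× C (X3, acyclic) → no; 1× O (X1, acyclic) → no; 2× Cl (X1, acyclic) → no; 1× C (X2, acyclic) → no; 1× N (X1, acyclic) → no.
That gives 7 matching atoms.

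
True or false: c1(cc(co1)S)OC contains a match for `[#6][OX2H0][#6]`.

True

The pattern [#6][OX2H0][#6] describes an aliphatic oxygen bridging two carbons with no H on the oxygen — an ether.
The molecule carries a methoxy ether (-OCH3), whose atoms satisfy every constraint of the query, so the pattern matches.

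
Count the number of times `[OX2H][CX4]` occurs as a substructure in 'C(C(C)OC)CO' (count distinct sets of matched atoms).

[OX2H][CX4] is the SMARTS for an aliphatic alcohol: a hydroxyl oxygen bound to an sp3 (X4) carbon.
Exactly one fragment in the molecule meets all constraints, giving 1 match.

1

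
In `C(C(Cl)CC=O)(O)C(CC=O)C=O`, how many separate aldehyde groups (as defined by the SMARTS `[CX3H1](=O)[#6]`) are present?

[CX3H1](=O)[#6] is the SMARTS for an aldehyde: an sp2 carbon with one H, double-bonded to O and single-bonded to carbon.
The molecule carries 3 separate instances of an aldehyde (-CHO) meeting every constraint; each maps to a distinct set of atoms, giving 3 matches.

3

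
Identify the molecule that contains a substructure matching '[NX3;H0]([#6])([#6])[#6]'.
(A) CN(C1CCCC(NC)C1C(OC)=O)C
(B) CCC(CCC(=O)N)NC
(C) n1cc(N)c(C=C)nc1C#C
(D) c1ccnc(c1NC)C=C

A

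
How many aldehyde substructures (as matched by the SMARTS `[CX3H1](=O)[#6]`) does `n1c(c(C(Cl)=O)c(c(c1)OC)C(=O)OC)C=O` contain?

1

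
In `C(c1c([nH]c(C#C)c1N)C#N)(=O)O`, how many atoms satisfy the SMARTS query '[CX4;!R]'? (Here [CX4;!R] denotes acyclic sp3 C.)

0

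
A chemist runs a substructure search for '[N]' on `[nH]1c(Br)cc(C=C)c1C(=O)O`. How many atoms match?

The query [N] means: uppercase N matches aliphatic (non-aromatic) nitrogen only.
Check the 11 heavy atoms by environment: 1× n (aromatic) → no; 4× c (aromatic) → no; 3× C → no; 1× Br → no; 2× O → no.
No environment satisfies the query, so 0 matching atoms.

0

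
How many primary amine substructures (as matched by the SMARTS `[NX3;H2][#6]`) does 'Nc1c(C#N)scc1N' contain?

2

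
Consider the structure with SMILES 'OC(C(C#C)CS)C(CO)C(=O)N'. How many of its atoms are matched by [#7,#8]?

4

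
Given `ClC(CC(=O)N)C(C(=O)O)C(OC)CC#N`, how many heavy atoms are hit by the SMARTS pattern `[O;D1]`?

The query [O;D1] means: aliphatic oxygen bonded to exactly one heavy atom.
Check the 16 heavy atoms by environment: 3× C (D2) → no; 5× C (D3) → no; 3× O (D1) → match; 2× N (D1) → no; 1× Cl (D1) → no; 1× O (D2) → no; 1× C (D1) → no.
That gives 3 matching atoms.

3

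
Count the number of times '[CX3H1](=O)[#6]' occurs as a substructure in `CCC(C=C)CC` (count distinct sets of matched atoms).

0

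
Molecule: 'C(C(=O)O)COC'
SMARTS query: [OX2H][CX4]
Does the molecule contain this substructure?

The pattern [OX2H][CX4] describes a hydroxyl oxygen bound to an sp3 (X4) carbon — an aliphatic alcohol.
The closest candidate here is a carboxylic acid group (-C(=O)OH), but the -OH is on a CX3 carbonyl carbon, not a CX4 carbon. No other fragment satisfies the full query, so there is no match.

No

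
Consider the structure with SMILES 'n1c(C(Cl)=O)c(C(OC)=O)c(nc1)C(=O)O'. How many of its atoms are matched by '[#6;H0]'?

The query [#6;H0] means: any carbon with no attached hydrogen.
Check the 16 heavy atoms by environment: 2× n (aromatic, H0) → no; 1× c (aromatic, H1) → no; 3× c (aromatic, H0) → match; 3× C (H0) → match; 4× O (H0) → no; 1× O (H1) → no; 1× Cl (H0) → no; 1× C (H3) → no.
Summing the matching environments: 3 + 3 = 6 matching atoms.

6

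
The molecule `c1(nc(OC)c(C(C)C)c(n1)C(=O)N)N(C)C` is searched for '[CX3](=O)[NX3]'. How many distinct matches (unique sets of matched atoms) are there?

1

[CX3](=O)[NX3] is the SMARTS for an amide: a carbonyl carbon bonded to a trivalent nitrogen.
Exactly one fragment in the molecule meets all constraints, giving 1 match.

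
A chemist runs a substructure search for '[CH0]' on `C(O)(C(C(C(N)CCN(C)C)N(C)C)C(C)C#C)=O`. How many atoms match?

Check the 19 heavy atoms by environment: 5× C (H3) → no; 5× C (H1) → no; 2× C (H2) → no; 2× N (H0) → no; 2× C (H0) → match; 1× N (H2) → no; 1× O (H0) → no; 1× O (H1) → no.
That gives 2 matching atoms.

2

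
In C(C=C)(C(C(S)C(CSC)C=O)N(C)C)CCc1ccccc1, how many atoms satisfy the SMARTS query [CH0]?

The query [CH0] means: aliphatic carbon with no attached hydrogen.
Check the 23 heavy atoms by environment: 4× C (H2) → no; 6× C (H1) → no; 1× S (H1) → no; 1× O (H0) → no; 1× c (aromatic, H0) → no; 5× c (aromatic, H1) → no; 1× N (H0) → no; 3× C (H3) → no; 1× S (H0) → no.
No environment satisfies the query, so 0 matching atoms.

0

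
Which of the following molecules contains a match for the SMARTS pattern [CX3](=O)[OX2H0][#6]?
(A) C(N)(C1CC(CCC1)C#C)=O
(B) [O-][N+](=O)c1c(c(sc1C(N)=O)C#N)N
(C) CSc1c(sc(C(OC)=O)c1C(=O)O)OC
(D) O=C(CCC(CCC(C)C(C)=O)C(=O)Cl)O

[CX3](=O)[OX2H0][#6] describes a carbonyl carbon bonded to an oxygen that is itself bonded to carbon (no H on that O) (an ester).
(A) has a primary amide (-C(=O)NH2) but the carbonyl is bonded to N, not to an O-C linkage.
(B) has a primary amide (-C(=O)NH2) but the carbonyl is bonded to N, not to an O-C linkage.
(C) contains a methyl-ester group (-C(=O)OCH3), which satisfies every atom and bond constraint.
(D) has a carboxylic acid group (-C(=O)OH) but the singly-bonded O carries H (OX2H1, not H0).
So the answer is (C).

C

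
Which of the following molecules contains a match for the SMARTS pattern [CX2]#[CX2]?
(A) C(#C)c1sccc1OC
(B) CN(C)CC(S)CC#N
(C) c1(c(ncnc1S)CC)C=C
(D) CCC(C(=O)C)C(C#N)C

[CX2]#[CX2] describes a carbon-carbon triple bond (an alkyne).
(A) contains an ethynyl group (-C#CH), which satisfies every atom and bond constraint.
(B) has a nitrile (-C#N) but the triple bond is C#N, not C#C.
(C) has a vinyl group (-CH=CH2) but the C=C is a double bond; both carbons are CX3, not CX2.
(D) has a nitrile (-C#N) but the triple bond is C#N, not C#C.
So the answer is (A).

A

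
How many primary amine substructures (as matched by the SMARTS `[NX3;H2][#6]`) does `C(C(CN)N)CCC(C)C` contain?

2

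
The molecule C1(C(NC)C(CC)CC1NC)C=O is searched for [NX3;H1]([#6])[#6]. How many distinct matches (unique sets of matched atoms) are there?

2

[NX3;H1]([#6])[#6] is the SMARTS for a secondary amine: a trivalent nitrogen with one H, bonded to two carbons.
The molecule carries 2 separate instances of an N-methylamino group (-NHCH3) meeting every constraint; each maps to a distinct set of atoms, giving 2 matches.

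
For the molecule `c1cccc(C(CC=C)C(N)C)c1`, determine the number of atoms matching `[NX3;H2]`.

The query [NX3;H2] means: aliphatic N with 3 total connections, two of them H — an -NH2 nitrogen (amine or amide).
Check the 13 heavy atoms by environment: 1× C (H2, X4) → no; 2× C (H1, X4) → no; 1× C (H3, X4) → no; 1× C (H1, X3) → no; 1× C (H2, X3) → no; 1× c (aromatic, H0, X3) → no; 5× c (aromatic, H1, X3) → no; 1× N (H2, X3) → match.
That gives 1 matching atom.

1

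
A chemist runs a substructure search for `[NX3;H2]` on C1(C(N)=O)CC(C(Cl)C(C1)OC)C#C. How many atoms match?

1

The query [NX3;H2] means: aliphatic N with 3 total connections, two of them H — an -NH2 nitrogen (amine or amide).
Check the 14 heavy atoms by environment: 4× C (H1, X4) → no; 2× C (H2, X4) → no; 1× O (H0, X2) → no; 1× C (H3, X4) → no; 1× C (H0, X2) → no; 1× C (H1, X2) → no; 1× Cl (H0, X1) → no; 1× C (H0, X3) → no; 1× O (H0, X1) → no; 1× N (H2, X3) → match.
That gives 1 matching atom.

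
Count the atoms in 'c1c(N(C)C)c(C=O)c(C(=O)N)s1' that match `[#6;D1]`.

2

The query [#6;D1] means: carbon bonded to exactly one heavy atom.
Check the 13 heavy atoms by environment: 1× s (aromatic, D2) → no; 1× c (aromatic, D2) → no; 3× c (aromatic, D3) → no; 1× C (D2) → no; 2× O (D1) → no; 1× N (D3) → no; 2× C (D1) → match; 1× C (D3) → no; 1× N (D1) → no.
That gives 2 matching atoms.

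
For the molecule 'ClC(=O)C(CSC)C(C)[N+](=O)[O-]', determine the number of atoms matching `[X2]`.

1

The query [X2] means: any atom with exactly two total connections (bonds + H).
Check the 12 heavy atoms by environment: 5× C (X4) → no; 1× S (X2) → match; 1× C (X3) → no; 2× O (X1) → no; 1× Cl (X1) → no; 1× N (charge +1, X3) → no; 1× O (charge -1, X1) → no.
That gives 1 matching atom.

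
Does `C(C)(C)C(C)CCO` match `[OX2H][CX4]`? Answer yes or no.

The pattern [OX2H][CX4] describes a hydroxyl oxygen bound to an sp3 (X4) carbon — an aliphatic alcohol.
The molecule carries a hydroxyl group (-OH), whose atoms satisfy every constraint of the query, so the pattern matches.

Yes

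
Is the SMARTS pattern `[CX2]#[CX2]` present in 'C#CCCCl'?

The pattern [CX2]#[CX2] describes a carbon-carbon triple bond — an alkyne.
The molecule carries an ethynyl group (-C#CH), whose atoms satisfy every constraint of the query, so the pattern matches.

Yes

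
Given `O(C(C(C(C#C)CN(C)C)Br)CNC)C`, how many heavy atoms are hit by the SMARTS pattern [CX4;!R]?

9

The query [CX4;!R] means: aliphatic carbon with four total connections, not in a ring.
Check the 15 heavy atoms by environment: 9× C (X4, acyclic) → match; 2× N (X3, acyclic) → no; 1× Br (X1, acyclic) → no; 1× O (X2, acyclic) → no; 2× C (X2, acyclic) → no.
That gives 9 matching atoms.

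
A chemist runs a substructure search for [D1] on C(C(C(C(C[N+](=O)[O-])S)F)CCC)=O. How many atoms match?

6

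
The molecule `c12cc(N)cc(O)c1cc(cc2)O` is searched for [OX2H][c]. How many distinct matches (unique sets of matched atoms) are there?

[OX2H][c] is the SMARTS for a phenol: a hydroxyl oxygen attached to an aromatic carbon.
The molecule carries 2 separate instances of a hydroxyl group (-OH) meeting every constraint; each maps to a distinct set of atoms, giving 2 matches.

2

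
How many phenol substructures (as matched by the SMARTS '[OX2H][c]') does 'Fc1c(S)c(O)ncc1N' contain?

1

[OX2H][c] is the SMARTS for a phenol: a hydroxyl oxygen attached to an aromatic carbon.
Exactly one fragment in the molecule meets all constraints, giving 1 match.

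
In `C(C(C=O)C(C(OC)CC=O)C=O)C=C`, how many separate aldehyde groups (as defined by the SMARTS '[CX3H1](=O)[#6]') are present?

3

[CX3H1](=O)[#6] is the SMARTS for an aldehyde: an sp2 carbon with one H, double-bonded to O and single-bonded to carbon.
The molecule carries 3 separate instances of an aldehyde (-CHO) meeting every constraint; each maps to a distinct set of atoms, giving 3 matches.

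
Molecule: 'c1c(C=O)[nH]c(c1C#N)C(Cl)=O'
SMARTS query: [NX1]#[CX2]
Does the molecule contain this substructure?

Yes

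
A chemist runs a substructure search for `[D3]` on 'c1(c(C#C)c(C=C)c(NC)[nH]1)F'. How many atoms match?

Check the 12 heavy atoms by environment: 1× n (aromatic, D2) → no; 4× c (aromatic, D3) → match; 1× N (D2) → no; 3× C (D1) → no; 2× C (D2) → no; 1× F (D1) → no.
That gives 4 matching atoms.

4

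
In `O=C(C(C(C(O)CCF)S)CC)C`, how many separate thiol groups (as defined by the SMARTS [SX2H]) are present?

1

[SX2H] is the SMARTS for a thiol: an aliphatic sulfur with two connections, one being H.
Exactly one fragment in the molecule meets all constraints, giving 1 match.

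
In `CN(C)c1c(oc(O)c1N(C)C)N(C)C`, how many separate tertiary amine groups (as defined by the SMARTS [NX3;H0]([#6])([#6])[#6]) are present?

[NX3;H0]([#6])([#6])[#6] is the SMARTS for a tertiary amine: a trivalent nitrogen with no H, bonded to three carbons.
The molecule carries 3 separate instances of a dimethylamino group (-N(CH3)2) meeting every constraint; each maps to a distinct set of atoms, giving 3 matches.

3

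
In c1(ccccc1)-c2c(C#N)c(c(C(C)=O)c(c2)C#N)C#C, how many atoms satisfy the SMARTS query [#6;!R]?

Check the 21 heavy atoms by environment: 12× c (aromatic, in 6-ring) → no; 6× C (acyclic) → match; 2× N (acyclic) → no; 1× O (acyclic) → no.
That gives 6 matching atoms.

6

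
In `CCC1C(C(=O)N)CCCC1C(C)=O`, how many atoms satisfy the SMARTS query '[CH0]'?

Check the 14 heavy atoms by environment: 3× C (H1) → no; 4× C (H2) → no; 2× C (H0) → match; 2× O (H0) → no; 1× N (H2) → no; 2× C (H3) → no.
That gives 2 matching atoms.

2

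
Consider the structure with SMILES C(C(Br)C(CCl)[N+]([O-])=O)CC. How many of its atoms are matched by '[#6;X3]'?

0

The query [#6;X3] means: any carbon (aromatic or not) with three total connections.
Check the 11 heavy atoms by environment: 6× C (X4) → no; 1× Cl (X1) → no; 1× N (charge +1, X3) → no; 1× O (charge -1, X1) → no; 1× O (X1) → no; 1× Br (X1) → no.
No environment satisfies the query, so 0 matching atoms.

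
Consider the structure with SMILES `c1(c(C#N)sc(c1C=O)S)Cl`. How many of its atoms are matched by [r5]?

The query [r5] means: r5 matches atoms in a five-membered ring.
Check the 11 heavy atoms by environment: 1× s (aromatic, in 5-ring) → match; 4× c (aromatic, in 5-ring) → match; 1× S (acyclic) → no; 2× C (acyclic) → no; 1× N (acyclic) → no; 1× O (acyclic) → no; 1× Cl (acyclic) → no.
Summing the matching environments: 1 + 4 = 5 matching atoms.

5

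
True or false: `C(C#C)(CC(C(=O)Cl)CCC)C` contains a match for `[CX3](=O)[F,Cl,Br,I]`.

The pattern [CX3](=O)[F,Cl,Br,I] describes a carbonyl carbon bonded to a halogen — an acyl halide.
The molecule carries an acyl chloride (-C(=O)Cl), whose atoms satisfy every constraint of the query, so the pattern matches.

True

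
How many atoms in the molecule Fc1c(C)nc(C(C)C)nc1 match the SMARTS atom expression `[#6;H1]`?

2

The query [#6;H1] means: any carbon bearing exactly one hydrogen.
Check the 11 heavy atoms by environment: 2× n (aromatic, H0) → no; 3× c (aromatic, H0) → no; 1× c (aromatic, H1) → match; 1× C (H1) → match; 3× C (H3) → no; 1× F (H0) → no.
Summing the matching environments: 1 + 1 = 2 matching atoms.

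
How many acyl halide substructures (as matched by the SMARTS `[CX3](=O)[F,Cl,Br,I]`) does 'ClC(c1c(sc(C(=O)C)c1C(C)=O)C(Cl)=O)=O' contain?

2

[CX3](=O)[F,Cl,Br,I] is the SMARTS for an acyl halide: a carbonyl carbon bonded to a halogen.
The molecule carries 2 separate instances of an acyl chloride (-C(=O)Cl) meeting every constraint; each maps to a distinct set of atoms, giving 2 matches.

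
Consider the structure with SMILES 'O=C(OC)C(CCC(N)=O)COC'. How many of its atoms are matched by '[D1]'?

5

The query [D1] means: atom with exactly one heavy-atom neighbour (degree 1).
Check the 13 heavy atoms by environment: 3× C (D2) → no; 3× C (D3) → no; 2× O (D1) → match; 1× N (D1) → match; 2× O (D2) → no; 2× C (D1) → match.
Summing the matching environments: 2 + 1 + 2 = 5 matching atoms.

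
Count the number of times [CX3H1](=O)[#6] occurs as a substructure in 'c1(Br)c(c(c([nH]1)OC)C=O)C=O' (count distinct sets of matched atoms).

[CX3H1](=O)[#6] is the SMARTS for an aldehyde: an sp2 carbon with one H, double-bonded to O and single-bonded to carbon.
The molecule carries 2 separate instances of an aldehyde (-CHO) meeting every constraint; each maps to a distinct set of atoms, giving 2 matches.

2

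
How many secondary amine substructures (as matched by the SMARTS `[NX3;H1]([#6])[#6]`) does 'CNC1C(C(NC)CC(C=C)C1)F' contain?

2

[NX3;H1]([#6])[#6] is the SMARTS for a secondary amine: a trivalent nitrogen with one H, bonded to two carbons.
The molecule carries 2 separate instances of an N-methylamino group (-NHCH3) meeting every constraint; each maps to a distinct set of atoms, giving 2 matches.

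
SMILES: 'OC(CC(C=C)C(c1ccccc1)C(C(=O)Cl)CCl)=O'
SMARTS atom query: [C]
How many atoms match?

9

Check the 20 heavy atoms by environment: 9× C → match; 3× O → no; 2× Cl → no; 6× c (aromatic) → no.
That gives 9 matching atoms.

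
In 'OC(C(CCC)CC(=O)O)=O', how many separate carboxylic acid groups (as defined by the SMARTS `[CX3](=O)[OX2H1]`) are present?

[CX3](=O)[OX2H1] is the SMARTS for a carboxylic acid: an sp2 carbon double-bonded to O and single-bonded to an -OH oxygen.
The molecule carries 2 separate instances of a carboxylic acid group (-C(=O)OH) meeting every constraint; each maps to a distinct set of atoms, giving 2 matches.

2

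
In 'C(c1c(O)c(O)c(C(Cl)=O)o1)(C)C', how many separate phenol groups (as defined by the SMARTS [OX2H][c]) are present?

2

[OX2H][c] is the SMARTS for a phenol: a hydroxyl oxygen attached to an aromatic carbon.
The molecule carries 2 separate instances of a hydroxyl group (-OH) meeting every constraint; each maps to a distinct set of atoms, giving 2 matches.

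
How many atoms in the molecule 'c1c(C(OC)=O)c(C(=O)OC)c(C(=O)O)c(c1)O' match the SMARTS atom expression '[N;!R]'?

Check the 18 heavy atoms by environment: 6× c (aromatic, in 6-ring) → no; 5× C (acyclic) → no; 7× O (acyclic) → no.
No environment satisfies the query, so 0 matching atoms.

0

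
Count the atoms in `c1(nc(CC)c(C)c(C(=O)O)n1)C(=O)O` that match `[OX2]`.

2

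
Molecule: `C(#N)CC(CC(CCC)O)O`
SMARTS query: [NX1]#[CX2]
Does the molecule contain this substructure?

The pattern [NX1]#[CX2] describes a nitrogen triple-bonded to a two-connected carbon — a nitrile.
The molecule carries a nitrile (-C#N), whose atoms satisfy every constraint of the query, so the pattern matches.

Yes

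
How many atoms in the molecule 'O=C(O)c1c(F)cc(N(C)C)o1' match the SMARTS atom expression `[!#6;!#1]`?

The query [!#6;!#1] means: not carbon and not hydrogen — any heteroatom.
Check the 12 heavy atoms by environment: 1× o (aromatic) → match; 4× c (aromatic) → no; 1× F → match; 3× C → no; 2× O → match; 1× N → match.
Summing the matching environments: 1 + 1 + 2 + 1 = 5 matching atoms.

5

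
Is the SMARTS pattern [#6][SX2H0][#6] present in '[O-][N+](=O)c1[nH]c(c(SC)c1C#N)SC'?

The pattern [#6][SX2H0][#6] describes an aliphatic sulfur bridging two carbons with no H on the sulfur — a thioether.
The molecule carries a methylthio ether (-SCH3), whose atoms satisfy every constraint of the query, so the pattern matches.

Yes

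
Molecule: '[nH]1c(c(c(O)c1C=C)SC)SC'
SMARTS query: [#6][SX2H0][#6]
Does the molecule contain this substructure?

Yes

The pattern [#6][SX2H0][#6] describes an aliphatic sulfur bridging two carbons with no H on the sulfur — a thioether.
The molecule carries a methylthio ether (-SCH3), whose atoms satisfy every constraint of the query, so the pattern matches.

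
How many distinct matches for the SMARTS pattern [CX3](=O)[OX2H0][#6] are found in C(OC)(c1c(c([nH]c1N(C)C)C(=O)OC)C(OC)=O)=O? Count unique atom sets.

[CX3](=O)[OX2H0][#6] is the SMARTS for an ester: a carbonyl carbon bonded to an oxygen that is itself bonded to carbon (no H on that O).
The molecule carries 3 separate instances of a methyl-ester group (-C(=O)OCH3) meeting every constraint; each maps to a distinct set of atoms, giving 3 matches.

3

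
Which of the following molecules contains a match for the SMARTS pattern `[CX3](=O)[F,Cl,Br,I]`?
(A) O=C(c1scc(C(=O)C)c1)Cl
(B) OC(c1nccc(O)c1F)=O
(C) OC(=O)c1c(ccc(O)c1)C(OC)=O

[CX3](=O)[F,Cl,Br,I] describes a carbonyl carbon bonded to a halogen (an acyl halide).
(A) contains an acyl chloride (-C(=O)Cl), which satisfies every atom and bond constraint.
(B) has a carboxylic acid group (-C(=O)OH) but the carbonyl is bonded to -OH, not to a halogen.
(C) has a carboxylic acid group (-C(=O)OH) but the carbonyl is bonded to -OH, not to a halogen.
So the answer is (A).

A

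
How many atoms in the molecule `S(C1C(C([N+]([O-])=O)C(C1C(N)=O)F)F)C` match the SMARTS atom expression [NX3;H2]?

The query [NX3;H2] means: aliphatic N with 3 total connections, two of them H — an -NH2 nitrogen (amine or amide).
Check the 15 heavy atoms by environment: 5× C (H1, X4) → no; 1× C (H0, X3) → no; 2× O (H0, X1) → no; 1× N (H2, X3) → match; 1× S (H0, X2) → no; 1× C (H3, X4) → no; 1× N (charge +1, H0, X3) → no; 1× O (charge -1, H0, X1) → no; 2× F (H0, X1) → no.
That gives 1 matching atom.

1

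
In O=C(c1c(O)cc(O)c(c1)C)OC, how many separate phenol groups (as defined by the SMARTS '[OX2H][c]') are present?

[OX2H][c] is the SMARTS for a phenol: a hydroxyl oxygen attached to an aromatic carbon.
The molecule carries 2 separate instances of a hydroxyl group (-OH) meeting every constraint; each maps to a distinct set of atoms, giving 2 matches.

2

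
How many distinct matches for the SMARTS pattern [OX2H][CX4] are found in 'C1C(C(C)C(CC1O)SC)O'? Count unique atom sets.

[OX2H][CX4] is the SMARTS for an aliphatic alcohol: a hydroxyl oxygen bound to an sp3 (X4) carbon.
The molecule carries 2 separate instances of a hydroxyl group (-OH) meeting every constraint; each maps to a distinct set of atoms, giving 2 matches.

2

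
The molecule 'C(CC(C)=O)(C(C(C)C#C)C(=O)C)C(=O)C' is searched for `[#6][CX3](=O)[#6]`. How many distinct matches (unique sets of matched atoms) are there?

3

[#6][CX3](=O)[#6] is the SMARTS for a ketone: a carbonyl carbon (no H) flanked by two carbons.
The molecule carries 3 separate instances of an acetyl/ketone group (-C(=O)CH3) meeting every constraint; each maps to a distinct set of atoms, giving 3 matches.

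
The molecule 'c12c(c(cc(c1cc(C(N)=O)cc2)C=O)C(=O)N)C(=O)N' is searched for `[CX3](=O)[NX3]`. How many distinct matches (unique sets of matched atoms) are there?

3

[CX3](=O)[NX3] is the SMARTS for an amide: a carbonyl carbon bonded to a trivalent nitrogen.
The molecule carries 3 separate instances of a primary amide (-C(=O)NH2) meeting every constraint; each maps to a distinct set of atoms, giving 3 matches.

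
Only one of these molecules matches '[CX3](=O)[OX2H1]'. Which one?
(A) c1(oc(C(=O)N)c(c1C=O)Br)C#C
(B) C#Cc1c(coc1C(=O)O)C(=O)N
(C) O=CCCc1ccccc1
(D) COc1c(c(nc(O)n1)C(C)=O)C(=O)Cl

B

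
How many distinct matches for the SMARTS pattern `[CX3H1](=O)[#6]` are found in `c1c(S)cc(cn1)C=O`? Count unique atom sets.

[CX3H1](=O)[#6] is the SMARTS for an aldehyde: an sp2 carbon with one H, double-bonded to O and single-bonded to carbon.
Exactly one fragment in the molecule meets all constraints, giving 1 match.

1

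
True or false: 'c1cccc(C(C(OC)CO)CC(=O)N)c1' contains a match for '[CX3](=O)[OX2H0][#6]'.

The pattern [CX3](=O)[OX2H0][#6] describes a carbonyl carbon bonded to an oxygen that is itself bonded to carbon (no H on that O) — an ester.
The closest candidate here is a methoxy ether (-OCH3), but the ether oxygen is not adjacent to a C=O carbon. No other fragment satisfies the full query, so there is no match.

False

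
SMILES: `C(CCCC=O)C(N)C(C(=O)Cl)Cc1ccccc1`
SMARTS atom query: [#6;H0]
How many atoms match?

The query [#6;H0] means: any carbon with no attached hydrogen.
Check the 19 heavy atoms by environment: 5× C (H2) → no; 3× C (H1) → no; 1× C (H0) → match; 2× O (H0) → no; 1× Cl (H0) → no; 1× N (H2) → no; 1× c (aromatic, H0) → match; 5× c (aromatic, H1) → no.
Summing the matching environments: 1 + 1 = 2 matching atoms.

2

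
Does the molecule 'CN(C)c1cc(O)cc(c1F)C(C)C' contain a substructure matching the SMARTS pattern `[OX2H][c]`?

The pattern [OX2H][c] describes a hydroxyl oxygen attached to an aromatic carbon — a phenol.
The molecule carries a hydroxyl group (-OH), whose atoms satisfy every constraint of the query, so the pattern matches.

Yes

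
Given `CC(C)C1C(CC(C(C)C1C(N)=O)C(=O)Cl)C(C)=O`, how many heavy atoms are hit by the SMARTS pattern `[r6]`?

6

The query [r6] means: r6 matches atoms in a six-membered ring.
Check the 19 heavy atoms by environment: 6× C (in 6-ring) → match; 8× C (acyclic) → no; 3× O (acyclic) → no; 1× Cl (acyclic) → no; 1× N (acyclic) → no.
That gives 6 matching atoms.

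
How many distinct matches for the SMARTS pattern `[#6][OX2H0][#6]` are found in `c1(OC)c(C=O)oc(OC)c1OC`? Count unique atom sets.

3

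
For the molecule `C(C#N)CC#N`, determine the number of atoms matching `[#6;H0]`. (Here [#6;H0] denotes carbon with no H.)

2

The query [#6;H0] means: any carbon with no attached hydrogen.
Check the 6 heavy atoms by environment: 2× C (H2) → no; 2× C (H0) → match; 2× N (H0) → no.
That gives 2 matching atoms.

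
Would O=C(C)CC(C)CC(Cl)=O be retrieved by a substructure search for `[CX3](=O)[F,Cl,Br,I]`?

Yes

The pattern [CX3](=O)[F,Cl,Br,I] describes a carbonyl carbon bonded to a halogen — an acyl halide.
The molecule carries an acyl chloride (-C(=O)Cl), whose atoms satisfy every constraint of the query, so the pattern matches.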